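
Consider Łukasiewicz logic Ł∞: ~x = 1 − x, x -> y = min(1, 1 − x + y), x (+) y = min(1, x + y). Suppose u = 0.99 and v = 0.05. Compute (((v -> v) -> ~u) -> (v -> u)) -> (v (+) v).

0.10

v -> v = min(1, 1 − 0.05 + 0.05) = min(1, 1.00) = 1.00
~u = 1 − 0.99 = 0.01
(v -> v) -> ~u = min(1, 1 − 1.00 + 0.01) = min(1, 0.01) = 0.01
v -> u = min(1, 1 − 0.05 + 0.99) = min(1, 1.94) = 1.00
((v -> v) -> ~u) -> (v -> u) = min(1, 1 − 0.01 + 1.00) = min(1, 1.99) = 1.00
v (+) v = min(1, 0.05 + 0.05) = min(1, 0.10) = 0.10
(((v -> v) -> ~u) -> (v -> u)) -> (v (+) v) = min(1, 1 − 1.00 + 0.10) = min(1, 0.10) = 0.10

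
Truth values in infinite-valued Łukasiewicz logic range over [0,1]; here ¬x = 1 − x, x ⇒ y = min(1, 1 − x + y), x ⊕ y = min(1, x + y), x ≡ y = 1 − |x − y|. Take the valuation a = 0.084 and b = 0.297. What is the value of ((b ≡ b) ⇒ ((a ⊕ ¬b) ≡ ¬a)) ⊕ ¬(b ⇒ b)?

b ≡ b = 1 − |0.297 − 0.297| = 1 − 0.000 = 1.000
¬b = 1 − 0.297 = 0.703
a ⊕ ¬b = min(1, 0.084 + 0.703) = min(1, 0.787) = 0.787
¬a = 1 − 0.084 = 0.916
(a ⊕ ¬b) ≡ ¬a = 1 − |0.787 − 0.916| = 1 − 0.129 = 0.871
(b ≡ b) ⇒ ((a ⊕ ¬b) ≡ ¬a) = min(1, 1 − 1.000 + 0.871) = min(1, 0.871) = 0.871
b ⇒ b = min(1, 1 − 0.297 + 0.297) = min(1, 1.000) = 1.000
¬(b ⇒ b) = 1 − 1.000 = 0.000
((b ≡ b) ⇒ ((a ⊕ ¬b) ≡ ¬a)) ⊕ ¬(b ⇒ b) = min(1, 0.871 + 0.000) = min(1, 0.871) = 0.871

0.871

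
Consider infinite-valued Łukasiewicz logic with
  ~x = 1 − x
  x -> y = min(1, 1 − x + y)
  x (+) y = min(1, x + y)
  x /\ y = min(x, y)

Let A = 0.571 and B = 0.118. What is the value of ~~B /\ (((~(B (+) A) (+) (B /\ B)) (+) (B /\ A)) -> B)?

0.118

~B = 1 − 0.118 = 0.882
~~B = 1 − 0.882 = 0.118
B (+) A = min(1, 0.118 + 0.571) = min(1, 0.689) = 0.689
~(B (+) A) = 1 − 0.689 = 0.311
B /\ B = min(0.118, 0.118) = 0.118
~(B (+) A) (+) (B /\ B) = min(1, 0.311 + 0.118) = min(1, 0.429) = 0.429
B /\ A = min(0.118, 0.571) = 0.118
(~(B (+) A) (+) (B /\ B)) (+) (B /\ A) = min(1, 0.429 + 0.118) = min(1, 0.547) = 0.547
((~(B (+) A) (+) (B /\ B)) (+) (B /\ A)) -> B = min(1, 1 − 0.547 + 0.118) = min(1, 0.571) = 0.571
~~B /\ (((~(B (+) A) (+) (B /\ B)) (+) (B /\ A)) -> B) = min(0.118, 0.571) = 0.118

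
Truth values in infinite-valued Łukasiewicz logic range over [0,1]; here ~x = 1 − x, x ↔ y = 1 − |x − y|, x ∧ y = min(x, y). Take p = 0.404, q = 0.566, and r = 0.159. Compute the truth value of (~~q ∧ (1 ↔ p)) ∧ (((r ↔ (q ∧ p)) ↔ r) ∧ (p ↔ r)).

0.404

~q = 1 − 0.566 = 0.434
~~q = 1 − 0.434 = 0.566
1 ↔ p = 1 − |1.000 − 0.404| = 1 − 0.596 = 0.404
~~q ∧ (1 ↔ p) = min(0.566, 0.404) = 0.404
q ∧ p = min(0.566, 0.404) = 0.404
r ↔ (q ∧ p) = 1 − |0.159 − 0.404| = 1 − 0.245 = 0.755
(r ↔ (q ∧ p)) ↔ r = 1 − |0.755 − 0.159| = 1 − 0.596 = 0.404
p ↔ r = 1 − |0.404 − 0.159| = 1 − 0.245 = 0.755
((r ↔ (q ∧ p)) ↔ r) ∧ (p ↔ r) = min(0.404, 0.755) = 0.404
(~~q ∧ (1 ↔ p)) ∧ (((r ↔ (q ∧ p)) ↔ r) ∧ (p ↔ r)) = min(0.404, 0.404) = 0.404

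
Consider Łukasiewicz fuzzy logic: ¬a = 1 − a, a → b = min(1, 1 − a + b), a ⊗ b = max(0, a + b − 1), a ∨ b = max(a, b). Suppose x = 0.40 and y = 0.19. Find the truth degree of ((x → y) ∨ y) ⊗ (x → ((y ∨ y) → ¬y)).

0.79

x → y = min(1, 1 − 0.40 + 0.19) = min(1, 0.79) = 0.79
(x → y) ∨ y = max(0.79, 0.19) = 0.79
y ∨ y = max(0.19, 0.19) = 0.19
¬y = 1 − 0.19 = 0.81
(y ∨ y) → ¬y = min(1, 1 − 0.19 + 0.81) = min(1, 1.62) = 1.00
x → ((y ∨ y) → ¬y) = min(1, 1 − 0.40 + 1.00) = min(1, 1.60) = 1.00
((x → y) ∨ y) ⊗ (x → ((y ∨ y) → ¬y)) = max(0, 0.79 + 1.00 − 1) = max(0, 0.79) = 0.79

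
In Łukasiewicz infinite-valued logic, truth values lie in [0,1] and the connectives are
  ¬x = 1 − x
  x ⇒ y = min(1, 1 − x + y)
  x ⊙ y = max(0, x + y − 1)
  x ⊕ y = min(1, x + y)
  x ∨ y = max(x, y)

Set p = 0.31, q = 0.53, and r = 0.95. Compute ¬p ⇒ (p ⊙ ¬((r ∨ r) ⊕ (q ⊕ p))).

0.31

¬p = 1 − 0.31 = 0.69
r ∨ r = max(0.95, 0.95) = 0.95
q ⊕ p = min(1, 0.53 + 0.31) = min(1, 0.84) = 0.84
(r ∨ r) ⊕ (q ⊕ p) = min(1, 0.95 + 0.84) = min(1, 1.79) = 1.00
¬((r ∨ r) ⊕ (q ⊕ p)) = 1 − 1.00 = 0.00
p ⊙ ¬((r ∨ r) ⊕ (q ⊕ p)) = max(0, 0.31 + 0.00 − 1) = max(0, -0.69) = 0.00
¬p ⇒ (p ⊙ ¬((r ∨ r) ⊕ (q ⊕ p))) = min(1, 1 − 0.69 + 0.00) = min(1, 0.31) = 0.31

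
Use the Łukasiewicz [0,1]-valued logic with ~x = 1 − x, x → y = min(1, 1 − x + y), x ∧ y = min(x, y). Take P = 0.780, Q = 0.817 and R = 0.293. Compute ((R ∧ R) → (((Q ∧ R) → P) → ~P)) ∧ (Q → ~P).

R ∧ R = min(0.293, 0.293) = 0.293
Q ∧ R = min(0.817, 0.293) = 0.293
(Q ∧ R) → P = min(1, 1 − 0.293 + 0.780) = min(1, 1.487) = 1.000
~P = 1 − 0.780 = 0.220
((Q ∧ R) → P) → ~P = min(1, 1 − 1.000 + 0.220) = min(1, 0.220) = 0.220
(R ∧ R) → (((Q ∧ R) → P) → ~P) = min(1, 1 − 0.293 + 0.220) = min(1, 0.927) = 0.927
Q → ~P = min(1, 1 − 0.817 + 0.220) = min(1, 0.403) = 0.403
((R ∧ R) → (((Q ∧ R) → P) → ~P)) ∧ (Q → ~P) = min(0.927, 0.403) = 0.403

0.403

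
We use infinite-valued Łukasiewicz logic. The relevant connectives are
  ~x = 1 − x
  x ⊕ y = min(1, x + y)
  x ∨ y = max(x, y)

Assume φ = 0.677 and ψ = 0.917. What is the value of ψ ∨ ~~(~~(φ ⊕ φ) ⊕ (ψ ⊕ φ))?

1.000

φ ⊕ φ = min(1, 0.677 + 0.677) = min(1, 1.354) = 1.000
~(φ ⊕ φ) = 1 − 1.000 = 0.000
~~(φ ⊕ φ) = 1 − 0.000 = 1.000
ψ ⊕ φ = min(1, 0.917 + 0.677) = min(1, 1.594) = 1.000
~~(φ ⊕ φ) ⊕ (ψ ⊕ φ) = min(1, 1.000 + 1.000) = min(1, 2.000) = 1.000
~(~~(φ ⊕ φ) ⊕ (ψ ⊕ φ)) = 1 − 1.000 = 0.000
~~(~~(φ ⊕ φ) ⊕ (ψ ⊕ φ)) = 1 − 0.000 = 1.000
ψ ∨ ~~(~~(φ ⊕ φ) ⊕ (ψ ⊕ φ)) = max(0.917, 1.000) = 1.000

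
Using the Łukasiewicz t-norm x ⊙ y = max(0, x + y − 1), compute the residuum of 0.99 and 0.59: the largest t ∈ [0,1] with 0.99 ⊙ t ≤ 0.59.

0.60

The residuum of the Łukasiewicz t-norm gives the supremum: min(1, 1 − 0.99 + 0.59).
1 − 0.99 + 0.59 = 0.60, so t = min(1, 0.60) = 0.60.
Check: 0.99 ⊙ 0.60 = max(0, 0.59) = 0.59 ≤ 0.59.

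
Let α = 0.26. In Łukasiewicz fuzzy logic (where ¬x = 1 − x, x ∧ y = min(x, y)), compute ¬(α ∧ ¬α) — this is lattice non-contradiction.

¬α = 1 − 0.26 = 0.74
α ∧ ¬α = min(0.26, 0.74) = 0.26
¬(α ∧ ¬α) = 1 − 0.26 = 0.74
(The value 0.74 < 1 shows this instance is not satisfied; not a Ł∞-tautology — its value is 1 − min(a, 1−a).)

0.74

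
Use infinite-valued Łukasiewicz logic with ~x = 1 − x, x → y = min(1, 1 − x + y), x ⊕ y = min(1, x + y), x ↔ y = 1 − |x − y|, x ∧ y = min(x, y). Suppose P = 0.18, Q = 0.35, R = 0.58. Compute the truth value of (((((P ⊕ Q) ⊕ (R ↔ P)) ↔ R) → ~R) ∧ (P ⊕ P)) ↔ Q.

P ⊕ Q = min(1, 0.18 + 0.35) = min(1, 0.53) = 0.53
R ↔ P = 1 − |0.58 − 0.18| = 1 − 0.40 = 0.60
(P ⊕ Q) ⊕ (R ↔ P) = min(1, 0.53 + 0.60) = min(1, 1.13) = 1.00
((P ⊕ Q) ⊕ (R ↔ P)) ↔ R = 1 − |1.00 − 0.58| = 1 − 0.42 = 0.58
~R = 1 − 0.58 = 0.42
(((P ⊕ Q) ⊕ (R ↔ P)) ↔ R) → ~R = min(1, 1 − 0.58 + 0.42) = min(1, 0.84) = 0.84
P ⊕ P = min(1, 0.18 + 0.18) = min(1, 0.36) = 0.36
((((P ⊕ Q) ⊕ (R ↔ P)) ↔ R) → ~R) ∧ (P ⊕ P) = min(0.84, 0.36) = 0.36
(((((P ⊕ Q) ⊕ (R ↔ P)) ↔ R) → ~R) ∧ (P ⊕ P)) ↔ Q = 1 − |0.36 − 0.35| = 1 − 0.01 = 0.99

0.99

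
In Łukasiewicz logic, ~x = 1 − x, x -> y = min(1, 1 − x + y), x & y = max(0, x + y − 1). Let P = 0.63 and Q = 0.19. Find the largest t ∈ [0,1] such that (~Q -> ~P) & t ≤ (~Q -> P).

1.00

~Q = 1 − 0.19 = 0.81
~P = 1 − 0.63 = 0.37
~Q -> ~P = min(1, 1 − 0.81 + 0.37) = min(1, 0.56) = 0.56
So the left factor is ~Q -> ~P = 0.56.
~Q -> P = min(1, 1 − 0.81 + 0.63) = min(1, 0.82) = 0.82
So the right-hand bound is ~Q -> P = 0.82.
The residuum of the Łukasiewicz t-norm gives the supremum: min(1, 1 − 0.56 + 0.82).
1 − 0.56 + 0.82 = 1.26, so t = min(1, 1.26) = 1.00.
Check: 0.56 & 1.00 = max(0, 0.56) = 0.56 ≤ 0.82.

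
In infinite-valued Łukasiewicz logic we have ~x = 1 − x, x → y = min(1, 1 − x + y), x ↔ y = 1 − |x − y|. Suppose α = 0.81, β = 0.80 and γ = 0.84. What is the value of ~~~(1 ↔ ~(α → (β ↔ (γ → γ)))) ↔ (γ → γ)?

γ → γ = min(1, 1 − 0.84 + 0.84) = min(1, 1.00) = 1.00
β ↔ (γ → γ) = 1 − |0.80 − 1.00| = 1 − 0.20 = 0.80
α → (β ↔ (γ → γ)) = min(1, 1 − 0.81 + 0.80) = min(1, 0.99) = 0.99
~(α → (β ↔ (γ → γ))) = 1 − 0.99 = 0.01
1 ↔ ~(α → (β ↔ (γ → γ))) = 1 − |1.00 − 0.01| = 1 − 0.99 = 0.01
~(1 ↔ ~(α → (β ↔ (γ → γ)))) = 1 − 0.01 = 0.99
~~(1 ↔ ~(α → (β ↔ (γ → γ)))) = 1 − 0.99 = 0.01
~~~(1 ↔ ~(α → (β ↔ (γ → γ)))) = 1 − 0.01 = 0.99
~~~(1 ↔ ~(α → (β ↔ (γ → γ)))) ↔ (γ → γ) = 1 − |0.99 − 1.00| = 1 − 0.01 = 0.99

0.99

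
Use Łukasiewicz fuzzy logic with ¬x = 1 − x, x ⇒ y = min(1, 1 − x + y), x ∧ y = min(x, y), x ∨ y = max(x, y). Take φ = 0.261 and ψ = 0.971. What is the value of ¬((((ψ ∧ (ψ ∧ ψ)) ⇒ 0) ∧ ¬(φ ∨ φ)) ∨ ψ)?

ψ ∧ ψ = min(0.971, 0.971) = 0.971
ψ ∧ (ψ ∧ ψ) = min(0.971, 0.971) = 0.971
(ψ ∧ (ψ ∧ ψ)) ⇒ 0 = min(1, 1 − 0.971 + 0.000) = min(1, 0.029) = 0.029
φ ∨ φ = max(0.261, 0.261) = 0.261
¬(φ ∨ φ) = 1 − 0.261 = 0.739
((ψ ∧ (ψ ∧ ψ)) ⇒ 0) ∧ ¬(φ ∨ φ) = min(0.029, 0.739) = 0.029
(((ψ ∧ (ψ ∧ ψ)) ⇒ 0) ∧ ¬(φ ∨ φ)) ∨ ψ = max(0.029, 0.971) = 0.971
¬((((ψ ∧ (ψ ∧ ψ)) ⇒ 0) ∧ ¬(φ ∨ φ)) ∨ ψ) = 1 − 0.971 = 0.029

0.029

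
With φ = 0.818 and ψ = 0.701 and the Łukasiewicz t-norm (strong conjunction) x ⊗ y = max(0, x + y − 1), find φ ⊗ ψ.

0.519

φ ⊗ ψ = max(0, 0.818 + 0.701 − 1) = max(0, 0.519) = 0.519
For comparison, the Gödel (minimum) t-norm min(x, y) would give 0.701.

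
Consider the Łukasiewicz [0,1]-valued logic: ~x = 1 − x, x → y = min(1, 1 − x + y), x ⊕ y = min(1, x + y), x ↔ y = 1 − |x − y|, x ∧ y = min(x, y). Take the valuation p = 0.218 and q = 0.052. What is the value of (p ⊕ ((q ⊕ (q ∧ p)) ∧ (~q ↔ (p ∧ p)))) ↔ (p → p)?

0.322

q ∧ p = min(0.052, 0.218) = 0.052
q ⊕ (q ∧ p) = min(1, 0.052 + 0.052) = min(1, 0.104) = 0.104
~q = 1 − 0.052 = 0.948
p ∧ p = min(0.218, 0.218) = 0.218
~q ↔ (p ∧ p) = 1 − |0.948 − 0.218| = 1 − 0.730 = 0.270
(q ⊕ (q ∧ p)) ∧ (~q ↔ (p ∧ p)) = min(0.104, 0.270) = 0.104
p ⊕ ((q ⊕ (q ∧ p)) ∧ (~q ↔ (p ∧ p))) = min(1, 0.218 + 0.104) = min(1, 0.322) = 0.322
p → p = min(1, 1 − 0.218 + 0.218) = min(1, 1.000) = 1.000
(p ⊕ ((q ⊕ (q ∧ p)) ∧ (~q ↔ (p ∧ p)))) ↔ (p → p) = 1 − |0.322 − 1.000| = 1 − 0.678 = 0.322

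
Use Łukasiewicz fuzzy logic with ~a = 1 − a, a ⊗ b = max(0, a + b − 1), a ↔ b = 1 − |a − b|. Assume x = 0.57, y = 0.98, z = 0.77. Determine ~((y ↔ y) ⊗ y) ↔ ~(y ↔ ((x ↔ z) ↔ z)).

y ↔ y = 1 − |0.98 − 0.98| = 1 − 0.00 = 1.00
(y ↔ y) ⊗ y = max(0, 1.00 + 0.98 − 1) = max(0, 0.98) = 0.98
~((y ↔ y) ⊗ y) = 1 − 0.98 = 0.02
x ↔ z = 1 − |0.57 − 0.77| = 1 − 0.20 = 0.80
(x ↔ z) ↔ z = 1 − |0.80 − 0.77| = 1 − 0.03 = 0.97
y ↔ ((x ↔ z) ↔ z) = 1 − |0.98 − 0.97| = 1 − 0.01 = 0.99
~(y ↔ ((x ↔ z) ↔ z)) = 1 − 0.99 = 0.01
~((y ↔ y) ⊗ y) ↔ ~(y ↔ ((x ↔ z) ↔ z)) = 1 − |0.02 − 0.01| = 1 − 0.01 = 0.99

0.99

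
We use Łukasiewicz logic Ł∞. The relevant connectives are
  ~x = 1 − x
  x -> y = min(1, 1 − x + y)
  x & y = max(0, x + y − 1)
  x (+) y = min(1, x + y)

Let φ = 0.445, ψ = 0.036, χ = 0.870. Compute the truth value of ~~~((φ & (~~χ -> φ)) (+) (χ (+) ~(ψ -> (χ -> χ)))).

0.110

~χ = 1 − 0.870 = 0.130
~~χ = 1 − 0.130 = 0.870
~~χ -> φ = min(1, 1 − 0.870 + 0.445) = min(1, 0.575) = 0.575
φ & (~~χ -> φ) = max(0, 0.445 + 0.575 − 1) = max(0, 0.020) = 0.020
χ -> χ = min(1, 1 − 0.870 + 0.870) = min(1, 1.000) = 1.000
ψ -> (χ -> χ) = min(1, 1 − 0.036 + 1.000) = min(1, 1.964) = 1.000
~(ψ -> (χ -> χ)) = 1 − 1.000 = 0.000
χ (+) ~(ψ -> (χ -> χ)) = min(1, 0.870 + 0.000) = min(1, 0.870) = 0.870
(φ & (~~χ -> φ)) (+) (χ (+) ~(ψ -> (χ -> χ))) = min(1, 0.020 + 0.870) = min(1, 0.890) = 0.890
~((φ & (~~χ -> φ)) (+) (χ (+) ~(ψ -> (χ -> χ)))) = 1 − 0.890 = 0.110
~~((φ & (~~χ -> φ)) (+) (χ (+) ~(ψ -> (χ -> χ)))) = 1 − 0.110 = 0.890
~~~((φ & (~~χ -> φ)) (+) (χ (+) ~(ψ -> (χ -> χ)))) = 1 − 0.890 = 0.110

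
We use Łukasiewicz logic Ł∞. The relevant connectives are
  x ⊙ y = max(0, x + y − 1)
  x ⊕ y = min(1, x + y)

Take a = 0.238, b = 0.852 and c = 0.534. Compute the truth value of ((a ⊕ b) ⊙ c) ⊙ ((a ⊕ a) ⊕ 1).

a ⊕ b = min(1, 0.238 + 0.852) = min(1, 1.090) = 1.000
(a ⊕ b) ⊙ c = max(0, 1.000 + 0.534 − 1) = max(0, 0.534) = 0.534
a ⊕ a = min(1, 0.238 + 0.238) = min(1, 0.476) = 0.476
(a ⊕ a) ⊕ 1 = min(1, 0.476 + 1.000) = min(1, 1.476) = 1.000
((a ⊕ b) ⊙ c) ⊙ ((a ⊕ a) ⊕ 1) = max(0, 0.534 + 1.000 − 1) = max(0, 0.534) = 0.534

0.534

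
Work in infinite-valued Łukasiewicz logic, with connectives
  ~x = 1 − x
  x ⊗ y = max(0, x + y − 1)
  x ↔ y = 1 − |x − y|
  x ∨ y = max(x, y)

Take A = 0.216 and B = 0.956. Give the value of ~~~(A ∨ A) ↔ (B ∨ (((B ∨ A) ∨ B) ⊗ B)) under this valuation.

0.828

A ∨ A = max(0.216, 0.216) = 0.216
~(A ∨ A) = 1 − 0.216 = 0.784
~~(A ∨ A) = 1 − 0.784 = 0.216
~~~(A ∨ A) = 1 − 0.216 = 0.784
B ∨ A = max(0.956, 0.216) = 0.956
(B ∨ A) ∨ B = max(0.956, 0.956) = 0.956
((B ∨ A) ∨ B) ⊗ B = max(0, 0.956 + 0.956 − 1) = max(0, 0.912) = 0.912
B ∨ (((B ∨ A) ∨ B) ⊗ B) = max(0.956, 0.912) = 0.956
~~~(A ∨ A) ↔ (B ∨ (((B ∨ A) ∨ B) ⊗ B)) = 1 − |0.784 − 0.956| = 1 − 0.172 = 0.828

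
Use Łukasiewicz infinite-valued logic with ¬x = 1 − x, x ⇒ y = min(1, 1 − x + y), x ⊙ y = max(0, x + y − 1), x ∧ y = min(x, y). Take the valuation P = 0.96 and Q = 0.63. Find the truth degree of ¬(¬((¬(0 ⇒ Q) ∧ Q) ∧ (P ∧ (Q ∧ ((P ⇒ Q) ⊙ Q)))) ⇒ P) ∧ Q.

0.04

0 ⇒ Q = min(1, 1 − 0.00 + 0.63) = min(1, 1.63) = 1.00
¬(0 ⇒ Q) = 1 − 1.00 = 0.00
¬(0 ⇒ Q) ∧ Q = min(0.00, 0.63) = 0.00
P ⇒ Q = min(1, 1 − 0.96 + 0.63) = min(1, 0.67) = 0.67
(P ⇒ Q) ⊙ Q = max(0, 0.67 + 0.63 − 1) = max(0, 0.30) = 0.30
Q ∧ ((P ⇒ Q) ⊙ Q) = min(0.63, 0.30) = 0.30
P ∧ (Q ∧ ((P ⇒ Q) ⊙ Q)) = min(0.96, 0.30) = 0.30
(¬(0 ⇒ Q) ∧ Q) ∧ (P ∧ (Q ∧ ((P ⇒ Q) ⊙ Q))) = min(0.00, 0.30) = 0.00
¬((¬(0 ⇒ Q) ∧ Q) ∧ (P ∧ (Q ∧ ((P ⇒ Q) ⊙ Q)))) = 1 − 0.00 = 1.00
¬((¬(0 ⇒ Q) ∧ Q) ∧ (P ∧ (Q ∧ ((P ⇒ Q) ⊙ Q)))) ⇒ P = min(1, 1 − 1.00 + 0.96) = min(1, 0.96) = 0.96
¬(¬((¬(0 ⇒ Q) ∧ Q) ∧ (P ∧ (Q ∧ ((P ⇒ Q) ⊙ Q)))) ⇒ P) = 1 − 0.96 = 0.04
¬(¬((¬(0 ⇒ Q) ∧ Q) ∧ (P ∧ (Q ∧ ((P ⇒ Q) ⊙ Q)))) ⇒ P) ∧ Q = min(0.04, 0.63) = 0.04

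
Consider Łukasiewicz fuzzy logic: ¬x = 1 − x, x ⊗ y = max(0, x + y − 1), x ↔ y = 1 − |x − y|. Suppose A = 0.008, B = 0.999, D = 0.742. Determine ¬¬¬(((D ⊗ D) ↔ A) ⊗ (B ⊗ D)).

0.735

D ⊗ D = max(0, 0.742 + 0.742 − 1) = max(0, 0.484) = 0.484
(D ⊗ D) ↔ A = 1 − |0.484 − 0.008| = 1 − 0.476 = 0.524
B ⊗ D = max(0, 0.999 + 0.742 − 1) = max(0, 0.741) = 0.741
((D ⊗ D) ↔ A) ⊗ (B ⊗ D) = max(0, 0.524 + 0.741 − 1) = max(0, 0.265) = 0.265
¬(((D ⊗ D) ↔ A) ⊗ (B ⊗ D)) = 1 − 0.265 = 0.735
¬¬(((D ⊗ D) ↔ A) ⊗ (B ⊗ D)) = 1 − 0.735 = 0.265
¬¬¬(((D ⊗ D) ↔ A) ⊗ (B ⊗ D)) = 1 − 0.265 = 0.735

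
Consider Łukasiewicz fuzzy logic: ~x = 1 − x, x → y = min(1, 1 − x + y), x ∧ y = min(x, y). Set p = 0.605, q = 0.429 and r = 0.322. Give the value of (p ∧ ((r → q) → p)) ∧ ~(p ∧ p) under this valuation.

r → q = min(1, 1 − 0.322 + 0.429) = min(1, 1.107) = 1.000
(r → q) → p = min(1, 1 − 1.000 + 0.605) = min(1, 0.605) = 0.605
p ∧ ((r → q) → p) = min(0.605, 0.605) = 0.605
p ∧ p = min(0.605, 0.605) = 0.605
~(p ∧ p) = 1 − 0.605 = 0.395
(p ∧ ((r → q) → p)) ∧ ~(p ∧ p) = min(0.605, 0.395) = 0.395

0.395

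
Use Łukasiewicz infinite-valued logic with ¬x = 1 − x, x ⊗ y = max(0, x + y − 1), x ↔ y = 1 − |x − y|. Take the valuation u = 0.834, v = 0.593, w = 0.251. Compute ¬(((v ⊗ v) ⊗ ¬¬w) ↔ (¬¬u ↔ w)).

v ⊗ v = max(0, 0.593 + 0.593 − 1) = max(0, 0.186) = 0.186
¬w = 1 − 0.251 = 0.749
¬¬w = 1 − 0.749 = 0.251
(v ⊗ v) ⊗ ¬¬w = max(0, 0.186 + 0.251 − 1) = max(0, -0.563) = 0.000
¬u = 1 − 0.834 = 0.166
¬¬u = 1 − 0.166 = 0.834
¬¬u ↔ w = 1 − |0.834 − 0.251| = 1 − 0.583 = 0.417
((v ⊗ v) ⊗ ¬¬w) ↔ (¬¬u ↔ w) = 1 − |0.000 − 0.417| = 1 − 0.417 = 0.583
¬(((v ⊗ v) ⊗ ¬¬w) ↔ (¬¬u ↔ w)) = 1 − 0.583 = 0.417

0.417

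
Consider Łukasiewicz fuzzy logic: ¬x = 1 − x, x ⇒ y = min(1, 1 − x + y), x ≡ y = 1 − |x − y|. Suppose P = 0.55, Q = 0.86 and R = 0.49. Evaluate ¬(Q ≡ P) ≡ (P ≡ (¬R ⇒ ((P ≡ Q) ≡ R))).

Q ≡ P = 1 − |0.86 − 0.55| = 1 − 0.31 = 0.69
¬(Q ≡ P) = 1 − 0.69 = 0.31
¬R = 1 − 0.49 = 0.51
P ≡ Q = 1 − |0.55 − 0.86| = 1 − 0.31 = 0.69
(P ≡ Q) ≡ R = 1 − |0.69 − 0.49| = 1 − 0.20 = 0.80
¬R ⇒ ((P ≡ Q) ≡ R) = min(1, 1 − 0.51 + 0.80) = min(1, 1.29) = 1.00
P ≡ (¬R ⇒ ((P ≡ Q) ≡ R)) = 1 − |0.55 − 1.00| = 1 − 0.45 = 0.55
¬(Q ≡ P) ≡ (P ≡ (¬R ⇒ ((P ≡ Q) ≡ R))) = 1 − |0.31 − 0.55| = 1 − 0.24 = 0.76

0.76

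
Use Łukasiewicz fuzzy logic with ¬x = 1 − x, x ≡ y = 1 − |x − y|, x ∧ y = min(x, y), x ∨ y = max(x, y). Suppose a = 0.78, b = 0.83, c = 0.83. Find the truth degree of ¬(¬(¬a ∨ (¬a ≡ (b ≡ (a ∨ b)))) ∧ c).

0.22

¬a = 1 − 0.78 = 0.22
a ∨ b = max(0.78, 0.83) = 0.83
b ≡ (a ∨ b) = 1 − |0.83 − 0.83| = 1 − 0.00 = 1.00
¬a ≡ (b ≡ (a ∨ b)) = 1 − |0.22 − 1.00| = 1 − 0.78 = 0.22
¬a ∨ (¬a ≡ (b ≡ (a ∨ b))) = max(0.22, 0.22) = 0.22
¬(¬a ∨ (¬a ≡ (b ≡ (a ∨ b)))) = 1 − 0.22 = 0.78
¬(¬a ∨ (¬a ≡ (b ≡ (a ∨ b)))) ∧ c = min(0.78, 0.83) = 0.78
¬(¬(¬a ∨ (¬a ≡ (b ≡ (a ∨ b)))) ∧ c) = 1 − 0.78 = 0.22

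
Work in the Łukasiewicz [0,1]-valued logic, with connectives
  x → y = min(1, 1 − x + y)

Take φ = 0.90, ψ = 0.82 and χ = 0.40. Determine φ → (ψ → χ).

ψ → χ = min(1, 1 − 0.82 + 0.40) = min(1, 0.58) = 0.58
φ → (ψ → χ) = min(1, 1 − 0.90 + 0.58) = min(1, 0.68) = 0.68

0.68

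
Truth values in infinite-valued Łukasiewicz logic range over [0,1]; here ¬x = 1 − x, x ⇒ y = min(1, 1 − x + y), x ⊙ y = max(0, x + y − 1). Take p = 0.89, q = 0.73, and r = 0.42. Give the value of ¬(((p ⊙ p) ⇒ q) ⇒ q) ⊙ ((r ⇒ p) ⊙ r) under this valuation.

p ⊙ p = max(0, 0.89 + 0.89 − 1) = max(0, 0.78) = 0.78
(p ⊙ p) ⇒ q = min(1, 1 − 0.78 + 0.73) = min(1, 0.95) = 0.95
((p ⊙ p) ⇒ q) ⇒ q = min(1, 1 − 0.95 + 0.73) = min(1, 0.78) = 0.78
¬(((p ⊙ p) ⇒ q) ⇒ q) = 1 − 0.78 = 0.22
r ⇒ p = min(1, 1 − 0.42 + 0.89) = min(1, 1.47) = 1.00
(r ⇒ p) ⊙ r = max(0, 1.00 + 0.42 − 1) = max(0, 0.42) = 0.42
¬(((p ⊙ p) ⇒ q) ⇒ q) ⊙ ((r ⇒ p) ⊙ r) = max(0, 0.22 + 0.42 − 1) = max(0, -0.36) = 0.00

0.00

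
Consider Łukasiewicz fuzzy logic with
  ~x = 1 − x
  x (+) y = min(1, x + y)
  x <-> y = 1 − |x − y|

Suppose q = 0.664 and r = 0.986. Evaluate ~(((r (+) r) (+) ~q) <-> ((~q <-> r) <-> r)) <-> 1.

r (+) r = min(1, 0.986 + 0.986) = min(1, 1.972) = 1.000
~q = 1 − 0.664 = 0.336
(r (+) r) (+) ~q = min(1, 1.000 + 0.336) = min(1, 1.336) = 1.000
~q <-> r = 1 − |0.336 − 0.986| = 1 − 0.650 = 0.350
(~q <-> r) <-> r = 1 − |0.350 − 0.986| = 1 − 0.636 = 0.364
((r (+) r) (+) ~q) <-> ((~q <-> r) <-> r) = 1 − |1.000 − 0.364| = 1 − 0.636 = 0.364
~(((r (+) r) (+) ~q) <-> ((~q <-> r) <-> r)) = 1 − 0.364 = 0.636
~(((r (+) r) (+) ~q) <-> ((~q <-> r) <-> r)) <-> 1 = 1 − |0.636 − 1.000| = 1 − 0.364 = 0.636

0.636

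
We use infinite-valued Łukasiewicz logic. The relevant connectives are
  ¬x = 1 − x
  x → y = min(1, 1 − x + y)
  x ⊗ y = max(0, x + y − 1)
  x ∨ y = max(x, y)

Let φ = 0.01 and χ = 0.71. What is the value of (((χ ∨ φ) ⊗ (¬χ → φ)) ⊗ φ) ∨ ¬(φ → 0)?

0.01

χ ∨ φ = max(0.71, 0.01) = 0.71
¬χ = 1 − 0.71 = 0.29
¬χ → φ = min(1, 1 − 0.29 + 0.01) = min(1, 0.72) = 0.72
(χ ∨ φ) ⊗ (¬χ → φ) = max(0, 0.71 + 0.72 − 1) = max(0, 0.43) = 0.43
((χ ∨ φ) ⊗ (¬χ → φ)) ⊗ φ = max(0, 0.43 + 0.01 − 1) = max(0, -0.56) = 0.00
φ → 0 = min(1, 1 − 0.01 + 0.00) = min(1, 0.99) = 0.99
¬(φ → 0) = 1 − 0.99 = 0.01
(((χ ∨ φ) ⊗ (¬χ → φ)) ⊗ φ) ∨ ¬(φ → 0) = max(0.00, 0.01) = 0.01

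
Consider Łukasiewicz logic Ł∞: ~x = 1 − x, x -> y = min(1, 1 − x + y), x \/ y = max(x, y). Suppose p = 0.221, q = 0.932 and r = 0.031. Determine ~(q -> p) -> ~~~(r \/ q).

0.357

q -> p = min(1, 1 − 0.932 + 0.221) = min(1, 0.289) = 0.289
~(q -> p) = 1 − 0.289 = 0.711
r \/ q = max(0.031, 0.932) = 0.932
~(r \/ q) = 1 − 0.932 = 0.068
~~(r \/ q) = 1 − 0.068 = 0.932
~~~(r \/ q) = 1 − 0.932 = 0.068
~(q -> p) -> ~~~(r \/ q) = min(1, 1 − 0.711 + 0.068) = min(1, 0.357) = 0.357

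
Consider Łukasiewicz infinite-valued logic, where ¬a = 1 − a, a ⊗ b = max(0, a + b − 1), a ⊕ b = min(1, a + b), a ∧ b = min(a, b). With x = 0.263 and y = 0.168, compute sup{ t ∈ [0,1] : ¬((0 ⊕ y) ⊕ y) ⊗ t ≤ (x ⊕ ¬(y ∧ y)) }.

1.000

0 ⊕ y = min(1, 0.000 + 0.168) = min(1, 0.168) = 0.168
(0 ⊕ y) ⊕ y = min(1, 0.168 + 0.168) = min(1, 0.336) = 0.336
¬((0 ⊕ y) ⊕ y) = 1 − 0.336 = 0.664
So the left factor is ¬((0 ⊕ y) ⊕ y) = 0.664.
y ∧ y = min(0.168, 0.168) = 0.168
¬(y ∧ y) = 1 − 0.168 = 0.832
x ⊕ ¬(y ∧ y) = min(1, 0.263 + 0.832) = min(1, 1.095) = 1.000
So the right-hand bound is x ⊕ ¬(y ∧ y) = 1.000.
The residuum of the Łukasiewicz t-norm gives the supremum: min(1, 1 − 0.664 + 1.000).
1 − 0.664 + 1.000 = 1.336, so t = min(1, 1.336) = 1.000.
Check: 0.664 ⊗ 1.000 = max(0, 0.664) = 0.664 ≤ 1.000.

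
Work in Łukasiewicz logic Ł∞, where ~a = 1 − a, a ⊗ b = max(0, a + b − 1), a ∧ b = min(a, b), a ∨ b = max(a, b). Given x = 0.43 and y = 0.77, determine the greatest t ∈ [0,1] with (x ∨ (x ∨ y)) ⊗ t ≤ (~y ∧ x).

x ∨ y = max(0.43, 0.77) = 0.77
x ∨ (x ∨ y) = max(0.43, 0.77) = 0.77
So the left factor is x ∨ (x ∨ y) = 0.77.
~y = 1 − 0.77 = 0.23
~y ∧ x = min(0.23, 0.43) = 0.23
So the right-hand bound is ~y ∧ x = 0.23.
The residuum of the Łukasiewicz t-norm gives the supremum: min(1, 1 − 0.77 + 0.23).
1 − 0.77 + 0.23 = 0.46, so t = min(1, 0.46) = 0.46.
Check: 0.77 ⊗ 0.46 = max(0, 0.23) = 0.23 ≤ 0.23.

0.46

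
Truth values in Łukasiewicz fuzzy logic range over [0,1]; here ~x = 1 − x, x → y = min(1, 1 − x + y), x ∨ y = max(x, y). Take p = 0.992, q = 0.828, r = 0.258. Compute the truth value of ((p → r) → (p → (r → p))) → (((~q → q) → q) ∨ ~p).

p → r = min(1, 1 − 0.992 + 0.258) = min(1, 0.266) = 0.266
r → p = min(1, 1 − 0.258 + 0.992) = min(1, 1.734) = 1.000
p → (r → p) = min(1, 1 − 0.992 + 1.000) = min(1, 1.008) = 1.000
(p → r) → (p → (r → p)) = min(1, 1 − 0.266 + 1.000) = min(1, 1.734) = 1.000
~q = 1 − 0.828 = 0.172
~q → q = min(1, 1 − 0.172 + 0.828) = min(1, 1.656) = 1.000
(~q → q) → q = min(1, 1 − 1.000 + 0.828) = min(1, 0.828) = 0.828
~p = 1 − 0.992 = 0.008
((~q → q) → q) ∨ ~p = max(0.828, 0.008) = 0.828
((p → r) → (p → (r → p))) → (((~q → q) → q) ∨ ~p) = min(1, 1 − 1.000 + 0.828) = min(1, 0.828) = 0.828

0.828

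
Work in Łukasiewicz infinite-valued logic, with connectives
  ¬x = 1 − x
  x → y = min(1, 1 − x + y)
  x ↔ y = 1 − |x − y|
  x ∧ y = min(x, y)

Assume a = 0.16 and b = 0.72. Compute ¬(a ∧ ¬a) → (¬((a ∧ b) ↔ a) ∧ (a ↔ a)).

0.16

¬a = 1 − 0.16 = 0.84
a ∧ ¬a = min(0.16, 0.84) = 0.16
¬(a ∧ ¬a) = 1 − 0.16 = 0.84
a ∧ b = min(0.16, 0.72) = 0.16
(a ∧ b) ↔ a = 1 − |0.16 − 0.16| = 1 − 0.00 = 1.00
¬((a ∧ b) ↔ a) = 1 − 1.00 = 0.00
a ↔ a = 1 − |0.16 − 0.16| = 1 − 0.00 = 1.00
¬((a ∧ b) ↔ a) ∧ (a ↔ a) = min(0.00, 1.00) = 0.00
¬(a ∧ ¬a) → (¬((a ∧ b) ↔ a) ∧ (a ↔ a)) = min(1, 1 − 0.84 + 0.00) = min(1, 0.16) = 0.16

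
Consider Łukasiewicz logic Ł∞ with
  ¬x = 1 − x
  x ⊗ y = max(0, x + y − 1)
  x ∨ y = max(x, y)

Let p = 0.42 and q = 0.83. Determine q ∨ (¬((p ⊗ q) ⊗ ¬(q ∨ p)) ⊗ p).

0.83

p ⊗ q = max(0, 0.42 + 0.83 − 1) = max(0, 0.25) = 0.25
q ∨ p = max(0.83, 0.42) = 0.83
¬(q ∨ p) = 1 − 0.83 = 0.17
(p ⊗ q) ⊗ ¬(q ∨ p) = max(0, 0.25 + 0.17 − 1) = max(0, -0.58) = 0.00
¬((p ⊗ q) ⊗ ¬(q ∨ p)) = 1 − 0.00 = 1.00
¬((p ⊗ q) ⊗ ¬(q ∨ p)) ⊗ p = max(0, 1.00 + 0.42 − 1) = max(0, 0.42) = 0.42
q ∨ (¬((p ⊗ q) ⊗ ¬(q ∨ p)) ⊗ p) = max(0.83, 0.42) = 0.83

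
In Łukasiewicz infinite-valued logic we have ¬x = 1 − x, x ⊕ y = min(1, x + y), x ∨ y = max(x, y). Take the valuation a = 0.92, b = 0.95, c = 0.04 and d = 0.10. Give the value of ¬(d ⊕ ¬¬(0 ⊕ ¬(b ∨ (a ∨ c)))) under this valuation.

0.85

a ∨ c = max(0.92, 0.04) = 0.92
b ∨ (a ∨ c) = max(0.95, 0.92) = 0.95
¬(b ∨ (a ∨ c)) = 1 − 0.95 = 0.05
0 ⊕ ¬(b ∨ (a ∨ c)) = min(1, 0.00 + 0.05) = min(1, 0.05) = 0.05
¬(0 ⊕ ¬(b ∨ (a ∨ c))) = 1 − 0.05 = 0.95
¬¬(0 ⊕ ¬(b ∨ (a ∨ c))) = 1 − 0.95 = 0.05
d ⊕ ¬¬(0 ⊕ ¬(b ∨ (a ∨ c))) = min(1, 0.10 + 0.05) = min(1, 0.15) = 0.15
¬(d ⊕ ¬¬(0 ⊕ ¬(b ∨ (a ∨ c)))) = 1 − 0.15 = 0.85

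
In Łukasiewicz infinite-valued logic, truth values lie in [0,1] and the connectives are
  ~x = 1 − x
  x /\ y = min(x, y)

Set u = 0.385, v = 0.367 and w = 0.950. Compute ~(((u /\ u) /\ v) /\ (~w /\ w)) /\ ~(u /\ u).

u /\ u = min(0.385, 0.385) = 0.385
(u /\ u) /\ v = min(0.385, 0.367) = 0.367
~w = 1 − 0.950 = 0.050
~w /\ w = min(0.050, 0.950) = 0.050
((u /\ u) /\ v) /\ (~w /\ w) = min(0.367, 0.050) = 0.050
~(((u /\ u) /\ v) /\ (~w /\ w)) = 1 − 0.050 = 0.950
~(u /\ u) = 1 − 0.385 = 0.615
~(((u /\ u) /\ v) /\ (~w /\ w)) /\ ~(u /\ u) = min(0.950, 0.615) = 0.615

0.615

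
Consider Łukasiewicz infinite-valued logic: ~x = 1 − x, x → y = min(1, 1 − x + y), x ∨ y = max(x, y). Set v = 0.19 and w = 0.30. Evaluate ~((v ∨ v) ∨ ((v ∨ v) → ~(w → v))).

0.08

v ∨ v = max(0.19, 0.19) = 0.19
w → v = min(1, 1 − 0.30 + 0.19) = min(1, 0.89) = 0.89
~(w → v) = 1 − 0.89 = 0.11
(v ∨ v) → ~(w → v) = min(1, 1 − 0.19 + 0.11) = min(1, 0.92) = 0.92
(v ∨ v) ∨ ((v ∨ v) → ~(w → v)) = max(0.19, 0.92) = 0.92
~((v ∨ v) ∨ ((v ∨ v) → ~(w → v))) = 1 − 0.92 = 0.08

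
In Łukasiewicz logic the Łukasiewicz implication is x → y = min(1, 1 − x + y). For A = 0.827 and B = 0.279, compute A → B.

0.452

A → B = min(1, 1 − 0.827 + 0.279) = min(1, 0.452) = 0.452
For comparison, the Gödel implication (1 if x ≤ y else y) would give 0.279.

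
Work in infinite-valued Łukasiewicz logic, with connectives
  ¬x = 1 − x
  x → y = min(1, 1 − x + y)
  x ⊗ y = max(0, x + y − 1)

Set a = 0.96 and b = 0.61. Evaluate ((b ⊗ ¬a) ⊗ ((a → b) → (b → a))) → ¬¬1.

1.00

¬a = 1 − 0.96 = 0.04
b ⊗ ¬a = max(0, 0.61 + 0.04 − 1) = max(0, -0.35) = 0.00
a → b = min(1, 1 − 0.96 + 0.61) = min(1, 0.65) = 0.65
b → a = min(1, 1 − 0.61 + 0.96) = min(1, 1.35) = 1.00
(a → b) → (b → a) = min(1, 1 − 0.65 + 1.00) = min(1, 1.35) = 1.00
(b ⊗ ¬a) ⊗ ((a → b) → (b → a)) = max(0, 0.00 + 1.00 − 1) = max(0, 0.00) = 0.00
¬1 = 1 − 1.00 = 0.00
¬¬1 = 1 − 0.00 = 1.00
((b ⊗ ¬a) ⊗ ((a → b) → (b → a))) → ¬¬1 = min(1, 1 − 0.00 + 1.00) = min(1, 2.00) = 1.00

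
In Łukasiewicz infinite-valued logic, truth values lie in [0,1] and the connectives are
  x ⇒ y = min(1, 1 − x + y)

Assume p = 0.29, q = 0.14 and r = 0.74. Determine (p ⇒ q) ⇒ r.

0.89

p ⇒ q = min(1, 1 − 0.29 + 0.14) = min(1, 0.85) = 0.85
(p ⇒ q) ⇒ r = min(1, 1 − 0.85 + 0.74) = min(1, 0.89) = 0.89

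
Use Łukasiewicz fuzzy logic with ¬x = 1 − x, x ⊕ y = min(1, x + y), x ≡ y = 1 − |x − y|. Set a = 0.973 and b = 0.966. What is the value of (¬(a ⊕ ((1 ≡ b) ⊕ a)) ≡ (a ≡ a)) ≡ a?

0.027

1 ≡ b = 1 − |1.000 − 0.966| = 1 − 0.034 = 0.966
(1 ≡ b) ⊕ a = min(1, 0.966 + 0.973) = min(1, 1.939) = 1.000
a ⊕ ((1 ≡ b) ⊕ a) = min(1, 0.973 + 1.000) = min(1, 1.973) = 1.000
¬(a ⊕ ((1 ≡ b) ⊕ a)) = 1 − 1.000 = 0.000
a ≡ a = 1 − |0.973 − 0.973| = 1 − 0.000 = 1.000
¬(a ⊕ ((1 ≡ b) ⊕ a)) ≡ (a ≡ a) = 1 − |0.000 − 1.000| = 1 − 1.000 = 0.000
(¬(a ⊕ ((1 ≡ b) ⊕ a)) ≡ (a ≡ a)) ≡ a = 1 − |0.000 − 0.973| = 1 − 0.973 = 0.027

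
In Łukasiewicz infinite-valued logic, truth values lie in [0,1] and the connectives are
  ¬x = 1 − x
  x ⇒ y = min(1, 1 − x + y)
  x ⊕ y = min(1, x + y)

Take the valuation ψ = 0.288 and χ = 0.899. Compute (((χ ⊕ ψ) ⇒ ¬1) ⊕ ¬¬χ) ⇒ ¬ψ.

χ ⊕ ψ = min(1, 0.899 + 0.288) = min(1, 1.187) = 1.000
¬1 = 1 − 1.000 = 0.000
(χ ⊕ ψ) ⇒ ¬1 = min(1, 1 − 1.000 + 0.000) = min(1, 0.000) = 0.000
¬χ = 1 − 0.899 = 0.101
¬¬χ = 1 − 0.101 = 0.899
((χ ⊕ ψ) ⇒ ¬1) ⊕ ¬¬χ = min(1, 0.000 + 0.899) = min(1, 0.899) = 0.899
¬ψ = 1 − 0.288 = 0.712
(((χ ⊕ ψ) ⇒ ¬1) ⊕ ¬¬χ) ⇒ ¬ψ = min(1, 1 − 0.899 + 0.712) = min(1, 0.813) = 0.813

0.813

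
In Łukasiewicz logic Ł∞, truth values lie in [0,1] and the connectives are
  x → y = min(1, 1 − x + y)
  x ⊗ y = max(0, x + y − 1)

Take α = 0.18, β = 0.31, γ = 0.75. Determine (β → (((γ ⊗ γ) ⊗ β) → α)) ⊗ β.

0.31

γ ⊗ γ = max(0, 0.75 + 0.75 − 1) = max(0, 0.50) = 0.50
(γ ⊗ γ) ⊗ β = max(0, 0.50 + 0.31 − 1) = max(0, -0.19) = 0.00
((γ ⊗ γ) ⊗ β) → α = min(1, 1 − 0.00 + 0.18) = min(1, 1.18) = 1.00
β → (((γ ⊗ γ) ⊗ β) → α) = min(1, 1 − 0.31 + 1.00) = min(1, 1.69) = 1.00
(β → (((γ ⊗ γ) ⊗ β) → α)) ⊗ β = max(0, 1.00 + 0.31 − 1) = max(0, 0.31) = 0.31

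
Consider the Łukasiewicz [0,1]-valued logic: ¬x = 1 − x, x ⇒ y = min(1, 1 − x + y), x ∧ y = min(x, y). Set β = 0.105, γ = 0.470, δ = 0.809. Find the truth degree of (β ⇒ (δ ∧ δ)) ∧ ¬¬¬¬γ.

0.470

δ ∧ δ = min(0.809, 0.809) = 0.809
β ⇒ (δ ∧ δ) = min(1, 1 − 0.105 + 0.809) = min(1, 1.704) = 1.000
¬γ = 1 − 0.470 = 0.530
¬¬γ = 1 − 0.530 = 0.470
¬¬¬γ = 1 − 0.470 = 0.530
¬¬¬¬γ = 1 − 0.530 = 0.470
(β ⇒ (δ ∧ δ)) ∧ ¬¬¬¬γ = min(1.000, 0.470) = 0.470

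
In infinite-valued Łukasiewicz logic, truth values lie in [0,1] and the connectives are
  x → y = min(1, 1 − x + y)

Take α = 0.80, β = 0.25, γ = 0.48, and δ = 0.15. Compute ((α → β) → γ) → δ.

0.15

α → β = min(1, 1 − 0.80 + 0.25) = min(1, 0.45) = 0.45
(α → β) → γ = min(1, 1 − 0.45 + 0.48) = min(1, 1.03) = 1.00
((α → β) → γ) → δ = min(1, 1 − 1.00 + 0.15) = min(1, 0.15) = 0.15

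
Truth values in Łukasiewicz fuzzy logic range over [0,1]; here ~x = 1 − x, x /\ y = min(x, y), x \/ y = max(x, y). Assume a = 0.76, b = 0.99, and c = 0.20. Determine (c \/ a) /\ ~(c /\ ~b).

0.76

c \/ a = max(0.20, 0.76) = 0.76
~b = 1 − 0.99 = 0.01
c /\ ~b = min(0.20, 0.01) = 0.01
~(c /\ ~b) = 1 − 0.01 = 0.99
(c \/ a) /\ ~(c /\ ~b) = min(0.76, 0.99) = 0.76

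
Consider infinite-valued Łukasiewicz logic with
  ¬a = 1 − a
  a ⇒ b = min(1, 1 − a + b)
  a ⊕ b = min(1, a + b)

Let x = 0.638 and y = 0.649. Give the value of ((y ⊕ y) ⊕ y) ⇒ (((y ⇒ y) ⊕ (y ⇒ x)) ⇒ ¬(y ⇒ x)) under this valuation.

0.011

y ⊕ y = min(1, 0.649 + 0.649) = min(1, 1.298) = 1.000
(y ⊕ y) ⊕ y = min(1, 1.000 + 0.649) = min(1, 1.649) = 1.000
y ⇒ y = min(1, 1 − 0.649 + 0.649) = min(1, 1.000) = 1.000
y ⇒ x = min(1, 1 − 0.649 + 0.638) = min(1, 0.989) = 0.989
(y ⇒ y) ⊕ (y ⇒ x) = min(1, 1.000 + 0.989) = min(1, 1.989) = 1.000
¬(y ⇒ x) = 1 − 0.989 = 0.011
((y ⇒ y) ⊕ (y ⇒ x)) ⇒ ¬(y ⇒ x) = min(1, 1 − 1.000 + 0.011) = min(1, 0.011) = 0.011
((y ⊕ y) ⊕ y) ⇒ (((y ⇒ y) ⊕ (y ⇒ x)) ⇒ ¬(y ⇒ x)) = min(1, 1 − 1.000 + 0.011) = min(1, 0.011) = 0.011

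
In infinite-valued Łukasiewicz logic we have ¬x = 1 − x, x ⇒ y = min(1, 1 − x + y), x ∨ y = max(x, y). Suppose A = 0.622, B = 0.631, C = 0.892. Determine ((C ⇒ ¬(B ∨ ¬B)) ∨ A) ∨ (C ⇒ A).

¬B = 1 − 0.631 = 0.369
B ∨ ¬B = max(0.631, 0.369) = 0.631
¬(B ∨ ¬B) = 1 − 0.631 = 0.369
C ⇒ ¬(B ∨ ¬B) = min(1, 1 − 0.892 + 0.369) = min(1, 0.477) = 0.477
(C ⇒ ¬(B ∨ ¬B)) ∨ A = max(0.477, 0.622) = 0.622
C ⇒ A = min(1, 1 − 0.892 + 0.622) = min(1, 0.730) = 0.730
((C ⇒ ¬(B ∨ ¬B)) ∨ A) ∨ (C ⇒ A) = max(0.622, 0.730) = 0.730

0.730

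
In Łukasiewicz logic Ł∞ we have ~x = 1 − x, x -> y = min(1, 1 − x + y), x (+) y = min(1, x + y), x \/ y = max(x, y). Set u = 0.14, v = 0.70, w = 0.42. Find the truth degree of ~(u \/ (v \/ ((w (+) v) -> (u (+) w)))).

0.30

w (+) v = min(1, 0.42 + 0.70) = min(1, 1.12) = 1.00
u (+) w = min(1, 0.14 + 0.42) = min(1, 0.56) = 0.56
(w (+) v) -> (u (+) w) = min(1, 1 − 1.00 + 0.56) = min(1, 0.56) = 0.56
v \/ ((w (+) v) -> (u (+) w)) = max(0.70, 0.56) = 0.70
u \/ (v \/ ((w (+) v) -> (u (+) w))) = max(0.14, 0.70) = 0.70
~(u \/ (v \/ ((w (+) v) -> (u (+) w)))) = 1 − 0.70 = 0.30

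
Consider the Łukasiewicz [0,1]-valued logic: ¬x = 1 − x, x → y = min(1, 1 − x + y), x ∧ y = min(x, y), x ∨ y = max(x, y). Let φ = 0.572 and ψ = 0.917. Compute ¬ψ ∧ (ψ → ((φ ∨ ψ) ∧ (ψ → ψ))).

0.083

¬ψ = 1 − 0.917 = 0.083
φ ∨ ψ = max(0.572, 0.917) = 0.917
ψ → ψ = min(1, 1 − 0.917 + 0.917) = min(1, 1.000) = 1.000
(φ ∨ ψ) ∧ (ψ → ψ) = min(0.917, 1.000) = 0.917
ψ → ((φ ∨ ψ) ∧ (ψ → ψ)) = min(1, 1 − 0.917 + 0.917) = min(1, 1.000) = 1.000
¬ψ ∧ (ψ → ((φ ∨ ψ) ∧ (ψ → ψ))) = min(0.083, 1.000) = 0.083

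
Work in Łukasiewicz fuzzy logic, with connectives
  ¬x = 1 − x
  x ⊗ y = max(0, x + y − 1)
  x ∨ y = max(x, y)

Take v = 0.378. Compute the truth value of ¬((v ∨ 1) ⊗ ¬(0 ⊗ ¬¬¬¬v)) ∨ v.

0.378

v ∨ 1 = max(0.378, 1.000) = 1.000
¬v = 1 − 0.378 = 0.622
¬¬v = 1 − 0.622 = 0.378
¬¬¬v = 1 − 0.378 = 0.622
¬¬¬¬v = 1 − 0.622 = 0.378
0 ⊗ ¬¬¬¬v = max(0, 0.000 + 0.378 − 1) = max(0, -0.622) = 0.000
¬(0 ⊗ ¬¬¬¬v) = 1 − 0.000 = 1.000
(v ∨ 1) ⊗ ¬(0 ⊗ ¬¬¬¬v) = max(0, 1.000 + 1.000 − 1) = max(0, 1.000) = 1.000
¬((v ∨ 1) ⊗ ¬(0 ⊗ ¬¬¬¬v)) = 1 − 1.000 = 0.000
¬((v ∨ 1) ⊗ ¬(0 ⊗ ¬¬¬¬v)) ∨ v = max(0.000, 0.378) = 0.378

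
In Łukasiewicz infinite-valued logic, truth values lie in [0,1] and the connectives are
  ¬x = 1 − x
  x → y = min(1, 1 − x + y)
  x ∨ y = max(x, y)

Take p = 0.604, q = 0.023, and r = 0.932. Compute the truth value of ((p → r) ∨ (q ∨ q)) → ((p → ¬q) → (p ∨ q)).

0.604

p → r = min(1, 1 − 0.604 + 0.932) = min(1, 1.328) = 1.000
q ∨ q = max(0.023, 0.023) = 0.023
(p → r) ∨ (q ∨ q) = max(1.000, 0.023) = 1.000
¬q = 1 − 0.023 = 0.977
p → ¬q = min(1, 1 − 0.604 + 0.977) = min(1, 1.373) = 1.000
p ∨ q = max(0.604, 0.023) = 0.604
(p → ¬q) → (p ∨ q) = min(1, 1 − 1.000 + 0.604) = min(1, 0.604) = 0.604
((p → r) ∨ (q ∨ q)) → ((p → ¬q) → (p ∨ q)) = min(1, 1 − 1.000 + 0.604) = min(1, 0.604) = 0.604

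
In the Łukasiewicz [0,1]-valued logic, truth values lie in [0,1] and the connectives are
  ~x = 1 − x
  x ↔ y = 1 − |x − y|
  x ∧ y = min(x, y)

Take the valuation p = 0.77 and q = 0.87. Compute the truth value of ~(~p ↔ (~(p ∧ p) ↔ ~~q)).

0.13

~p = 1 − 0.77 = 0.23
p ∧ p = min(0.77, 0.77) = 0.77
~(p ∧ p) = 1 − 0.77 = 0.23
~q = 1 − 0.87 = 0.13
~~q = 1 − 0.13 = 0.87
~(p ∧ p) ↔ ~~q = 1 − |0.23 − 0.87| = 1 − 0.64 = 0.36
~p ↔ (~(p ∧ p) ↔ ~~q) = 1 − |0.23 − 0.36| = 1 − 0.13 = 0.87
~(~p ↔ (~(p ∧ p) ↔ ~~q)) = 1 − 0.87 = 0.13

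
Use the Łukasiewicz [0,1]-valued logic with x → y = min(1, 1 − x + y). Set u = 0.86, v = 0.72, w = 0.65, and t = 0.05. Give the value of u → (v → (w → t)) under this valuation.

0.82

w → t = min(1, 1 − 0.65 + 0.05) = min(1, 0.40) = 0.40
v → (w → t) = min(1, 1 − 0.72 + 0.40) = min(1, 0.68) = 0.68
u → (v → (w → t)) = min(1, 1 − 0.86 + 0.68) = min(1, 0.82) = 0.82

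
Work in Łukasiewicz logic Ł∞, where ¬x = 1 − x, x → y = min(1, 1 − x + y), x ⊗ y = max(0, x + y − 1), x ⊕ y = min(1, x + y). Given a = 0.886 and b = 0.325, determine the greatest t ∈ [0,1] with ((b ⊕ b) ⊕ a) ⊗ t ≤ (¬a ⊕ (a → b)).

b ⊕ b = min(1, 0.325 + 0.325) = min(1, 0.650) = 0.650
(b ⊕ b) ⊕ a = min(1, 0.650 + 0.886) = min(1, 1.536) = 1.000
So the left factor is (b ⊕ b) ⊕ a = 1.000.
¬a = 1 − 0.886 = 0.114
a → b = min(1, 1 − 0.886 + 0.325) = min(1, 0.439) = 0.439
¬a ⊕ (a → b) = min(1, 0.114 + 0.439) = min(1, 0.553) = 0.553
So the right-hand bound is ¬a ⊕ (a → b) = 0.553.
The residuum of the Łukasiewicz t-norm gives the supremum: min(1, 1 − 1.000 + 0.553).
1 − 1.000 + 0.553 = 0.553, so t = min(1, 0.553) = 0.553.
Check: 1.000 ⊗ 0.553 = max(0, 0.553) = 0.553 ≤ 0.553.

0.553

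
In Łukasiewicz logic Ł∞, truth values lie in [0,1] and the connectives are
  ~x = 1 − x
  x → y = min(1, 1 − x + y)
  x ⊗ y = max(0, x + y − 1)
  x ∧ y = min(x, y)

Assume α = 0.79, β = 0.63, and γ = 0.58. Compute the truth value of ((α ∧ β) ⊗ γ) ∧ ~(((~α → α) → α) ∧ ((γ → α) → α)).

α ∧ β = min(0.79, 0.63) = 0.63
(α ∧ β) ⊗ γ = max(0, 0.63 + 0.58 − 1) = max(0, 0.21) = 0.21
~α = 1 − 0.79 = 0.21
~α → α = min(1, 1 − 0.21 + 0.79) = min(1, 1.58) = 1.00
(~α → α) → α = min(1, 1 − 1.00 + 0.79) = min(1, 0.79) = 0.79
γ → α = min(1, 1 − 0.58 + 0.79) = min(1, 1.21) = 1.00
(γ → α) → α = min(1, 1 − 1.00 + 0.79) = min(1, 0.79) = 0.79
((~α → α) → α) ∧ ((γ → α) → α) = min(0.79, 0.79) = 0.79
~(((~α → α) → α) ∧ ((γ → α) → α)) = 1 − 0.79 = 0.21
((α ∧ β) ⊗ γ) ∧ ~(((~α → α) → α) ∧ ((γ → α) → α)) = min(0.21, 0.21) = 0.21

0.21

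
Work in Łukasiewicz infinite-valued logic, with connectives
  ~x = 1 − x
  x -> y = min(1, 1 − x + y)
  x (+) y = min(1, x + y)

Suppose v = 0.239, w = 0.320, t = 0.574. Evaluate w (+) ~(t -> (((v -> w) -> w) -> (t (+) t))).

v -> w = min(1, 1 − 0.239 + 0.320) = min(1, 1.081) = 1.000
(v -> w) -> w = min(1, 1 − 1.000 + 0.320) = min(1, 0.320) = 0.320
t (+) t = min(1, 0.574 + 0.574) = min(1, 1.148) = 1.000
((v -> w) -> w) -> (t (+) t) = min(1, 1 − 0.320 + 1.000) = min(1, 1.680) = 1.000
t -> (((v -> w) -> w) -> (t (+) t)) = min(1, 1 − 0.574 + 1.000) = min(1, 1.426) = 1.000
~(t -> (((v -> w) -> w) -> (t (+) t))) = 1 − 1.000 = 0.000
w (+) ~(t -> (((v -> w) -> w) -> (t (+) t))) = min(1, 0.320 + 0.000) = min(1, 0.320) = 0.320

0.320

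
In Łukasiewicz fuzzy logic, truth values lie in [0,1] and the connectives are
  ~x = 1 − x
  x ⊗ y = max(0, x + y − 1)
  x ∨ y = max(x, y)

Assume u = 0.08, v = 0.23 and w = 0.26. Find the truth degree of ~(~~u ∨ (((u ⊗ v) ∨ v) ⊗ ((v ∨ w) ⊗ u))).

~u = 1 − 0.08 = 0.92
~~u = 1 − 0.92 = 0.08
u ⊗ v = max(0, 0.08 + 0.23 − 1) = max(0, -0.69) = 0.00
(u ⊗ v) ∨ v = max(0.00, 0.23) = 0.23
v ∨ w = max(0.23, 0.26) = 0.26
(v ∨ w) ⊗ u = max(0, 0.26 + 0.08 − 1) = max(0, -0.66) = 0.00
((u ⊗ v) ∨ v) ⊗ ((v ∨ w) ⊗ u) = max(0, 0.23 + 0.00 − 1) = max(0, -0.77) = 0.00
~~u ∨ (((u ⊗ v) ∨ v) ⊗ ((v ∨ w) ⊗ u)) = max(0.08, 0.00) = 0.08
~(~~u ∨ (((u ⊗ v) ∨ v) ⊗ ((v ∨ w) ⊗ u))) = 1 − 0.08 = 0.92

0.92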